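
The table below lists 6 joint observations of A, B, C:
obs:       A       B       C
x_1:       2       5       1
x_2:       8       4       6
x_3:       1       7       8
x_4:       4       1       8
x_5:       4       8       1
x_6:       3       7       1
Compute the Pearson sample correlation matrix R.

Step 1 — column means:
  mean(A) = (2 + 8 + 1 + 4 + 4 + 3) / 6 = 22/6 = 3.6667
  mean(B) = (5 + 4 + 7 + 1 + 8 + 7) / 6 = 32/6 = 5.3333
  mean(C) = (1 + 6 + 8 + 8 + 1 + 1) / 6 = 25/6 = 4.1667

Step 2 — sample variances and covariances s[i,j] = (1/(n-1)) · Σ_k (x_{k,i} - mean_i) · (x_{k,j} - mean_j), with n-1 = 5:
  s[A,A] = ((-1.6667)·(-1.6667) + (4.3333)·(4.3333) + (-2.6667)·(-2.6667) + (0.3333)·(0.3333) + (0.3333)·(0.3333) + (-0.6667)·(-0.6667)) / 5 = 29.3333/5 = 5.8667
  s[A,B] = ((-1.6667)·(-0.3333) + (4.3333)·(-1.3333) + (-2.6667)·(1.6667) + (0.3333)·(-4.3333) + (0.3333)·(2.6667) + (-0.6667)·(1.6667)) / 5 = -11.3333/5 = -2.2667
  s[A,C] = ((-1.6667)·(-3.1667) + (4.3333)·(1.8333) + (-2.6667)·(3.8333) + (0.3333)·(3.8333) + (0.3333)·(-3.1667) + (-0.6667)·(-3.1667)) / 5 = 5.3333/5 = 1.0667
  s[B,B] = ((-0.3333)·(-0.3333) + (-1.3333)·(-1.3333) + (1.6667)·(1.6667) + (-4.3333)·(-4.3333) + (2.6667)·(2.6667) + (1.6667)·(1.6667)) / 5 = 33.3333/5 = 6.6667
  s[B,C] = ((-0.3333)·(-3.1667) + (-1.3333)·(1.8333) + (1.6667)·(3.8333) + (-4.3333)·(3.8333) + (2.6667)·(-3.1667) + (1.6667)·(-3.1667)) / 5 = -25.3333/5 = -5.0667
  s[C,C] = ((-3.1667)·(-3.1667) + (1.8333)·(1.8333) + (3.8333)·(3.8333) + (3.8333)·(3.8333) + (-3.1667)·(-3.1667) + (-3.1667)·(-3.1667)) / 5 = 62.8333/5 = 12.5667
  Sample standard deviations s_i = √(s[i,i]):
  s(A) = √(5.8667) = 2.4221
  s(B) = √(6.6667) = 2.582
  s(C) = √(12.5667) = 3.5449

Step 3 — r_{ij} = s_{ij} / (s_i · s_j):
  r[A,A] = 1 (diagonal).
  r[A,B] = -2.2667 / (2.4221 · 2.582) = -2.2667 / 6.2539 = -0.3624
  r[A,C] = 1.0667 / (2.4221 · 3.5449) = 1.0667 / 8.5863 = 0.1242
  r[B,B] = 1 (diagonal).
  r[B,C] = -5.0667 / (2.582 · 3.5449) = -5.0667 / 9.153 = -0.5536
  r[C,C] = 1 (diagonal).

R is symmetric with unit diagonal. Assembling:

R = [[1, -0.3624, 0.1242],
 [-0.3624, 1, -0.5536],
 [0.1242, -0.5536, 1]]


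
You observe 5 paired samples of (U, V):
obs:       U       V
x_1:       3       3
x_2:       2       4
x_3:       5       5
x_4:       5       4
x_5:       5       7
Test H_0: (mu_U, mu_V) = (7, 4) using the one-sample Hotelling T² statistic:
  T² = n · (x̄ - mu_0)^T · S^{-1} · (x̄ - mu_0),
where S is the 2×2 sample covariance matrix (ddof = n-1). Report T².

Step 1 — sample mean vector:
  mean(U) = (3 + 2 + 5 + 5 + 5) / 5 = 20/5 = 4
  mean(V) = (3 + 4 + 5 + 4 + 7) / 5 = 23/5 = 4.6
  x̄ = (4, 4.6),  deviation x̄ - mu_0 = (4, 4.6) - (7, 4) = (-3, 0.6).

Step 2 — sample covariance matrix, S[i,j] = (1/(n-1)) · Σ_k (x_{k,i} - mean_i) · (x_{k,j} - mean_j), divisor n-1 = 4:
  S[U,U] = ((-1)·(-1) + (-2)·(-2) + (1)·(1) + (1)·(1) + (1)·(1)) / 4 = 8/4 = 2
  S[U,V] = ((-1)·(-1.6) + (-2)·(-0.6) + (1)·(0.4) + (1)·(-0.6) + (1)·(2.4)) / 4 = 5/4 = 1.25
  S[V,V] = ((-1.6)·(-1.6) + (-0.6)·(-0.6) + (0.4)·(0.4) + (-0.6)·(-0.6) + (2.4)·(2.4)) / 4 = 9.2/4 = 2.3
  S = [[2, 1.25],
 [1.25, 2.3]].

Step 3 — invert S. det(S) = 2·2.3 - (1.25)² = 3.0375.
  S^{-1} = (1/det) · [[d, -b], [-b, a]] = [[0.7572, -0.4115],
 [-0.4115, 0.6584]].

Step 4 — quadratic form (x̄ - mu_0)^T · S^{-1} · (x̄ - mu_0):
  S^{-1} · (x̄ - mu_0) = (-2.5185, 1.6296),
  (x̄ - mu_0)^T · [...] = (-3)·(-2.5185) + (0.6)·(1.6296) = 8.5333.

Step 5 — scale by n: T² = 5 · 8.5333 = 42.6667.

T² ≈ 42.6667


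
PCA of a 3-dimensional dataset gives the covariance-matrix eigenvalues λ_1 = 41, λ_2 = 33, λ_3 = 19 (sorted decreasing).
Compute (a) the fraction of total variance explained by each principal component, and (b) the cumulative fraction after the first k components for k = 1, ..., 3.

Step 1 — total variance = trace(Sigma) = Σ λ_i = 41 + 33 + 19 = 93.

Step 2 — fraction explained by component i = λ_i / Σ λ:
  PC1: 41/93 = 0.4409
  PC2: 33/93 = 0.3548
  PC3: 19/93 = 0.2043

Step 3 — cumulative fraction after k components = (λ_1 + ... + λ_k) / Σ λ:
  k = 1: 41/93 = 0.4409
  k = 2: (41 + 33)/93 = 74/93 = 0.7957
  k = 3: (41 + 33 + 19)/93 = 93/93 = 1

Summary (fraction, with percent):

explained: PC1 0.4409 (44.09%), PC2 0.3548 (35.48%), PC3 0.2043 (20.43%);  cumulative: 0.4409, 0.7957, 1


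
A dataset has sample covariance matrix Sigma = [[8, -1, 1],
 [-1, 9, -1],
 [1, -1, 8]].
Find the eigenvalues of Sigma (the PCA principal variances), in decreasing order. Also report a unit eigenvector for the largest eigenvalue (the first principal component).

Step 1 — characteristic polynomial p(λ) = det(λI - Sigma) = λ³ - tr·λ² + c_1·λ - det, where tr = trace, c_1 = sum of the principal 2×2 minors, det = det(Sigma):
  tr = 8 + 9 + 8 = 25,
  c_1 = (8·9 - (-1)²) + (8·8 - (1)²) + (9·8 - (-1)²) = 71 + 63 + 71 = 205,
  det = 8·(9·8 - (-1)²) - (-1)·((-1)·8 - (-1)·(1)) + (1)·((-1)·(-1) - 9·(1)) = 8·(71) - (-1)·(-7) + (1)·(-8) = 553.
  So p(λ) = λ³ - 25λ² + 205λ - 553.
Step 2 — look for an integer root (rational root theorem: any rational root is an integer divisor of 553). Testing λ = 7:
  p(7) = 343 - 1225 + 1435 - 553 = 0  ✓
  Dividing out (λ - 7): p(λ) = (λ - 7)(λ² - 18λ + 79).
Step 3 — remaining eigenvalues from the quadratic λ² - 18λ + 79 = 0:
  Δ = 18² - 4·79 = 324 - 316 = 8,  λ = (18 ± √8)/2 = (18 ± 2.8284)/2 ≈ 10.4142 or 7.5858.
  Sorted: λ_1 = 10.4142,  λ_2 = 7.5858,  λ_3 = 7  (check: sum = 25 = tr ✓).

Step 4 — unit eigenvector for λ_1 ≈ 10.4142: v spans the null space of (Sigma - λ_1 I), whose rows are
  r_1 = (-2.4142, -1, 1),  r_2 = (-1, -1.4142, -1),  r_3 = (1, -1, -2.4142).
  v is orthogonal to every row, so take v ∝ r_1 × r_2 = ((-1)·(-1) - (1)·(-1.4142), (1)·(-1) - (-2.4142)·(-1), (-2.4142)·(-1.4142) - (-1)·(-1)) ≈ (2.4142, -3.4142, 2.4142).
  Let u = (2.4142, -3.4142, 2.4142).
  ||u|| = √((2.4142)² + (-3.4142)² + (2.4142)²) = √(23.3137) ≈ 4.8284,  v_1 = u/||u|| ≈ (0.5, -0.7071, 0.5) (||v_1|| = 1).

λ_1 = 10.4142,  λ_2 = 7.5858,  λ_3 = 7;  v_1 ≈ (0.5, -0.7071, 0.5)


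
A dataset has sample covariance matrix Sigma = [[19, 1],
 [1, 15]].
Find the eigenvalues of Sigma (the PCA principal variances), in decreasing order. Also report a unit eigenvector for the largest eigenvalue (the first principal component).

Step 1 — characteristic polynomial of 2×2 Sigma:
  det(Sigma - λI) = λ² - trace · λ + det = 0.
  trace = 19 + 15 = 34, det = 19·15 - (1)² = 284.
Step 2 — discriminant:
  Δ = trace² - 4·det = 1156 - 1136 = 20.
Step 3 — eigenvalues:
  λ = (trace ± √Δ)/2 = (34 ± 4.4721)/2,
  λ_1 = 19.2361,  λ_2 = 14.7639.

Step 4 — unit eigenvector for λ_1: solve (Sigma - λ_1 I)v = 0. First row:
  (19 - 19.2361)·v_x + (1)·v_y = 0, i.e. (-0.2361)·v_x + (1)·v_y = 0,
  so v ∝ (b, λ_1 - a) = (1, 0.2361) = u.
  ||u|| = √((1)² + (0.2361)²) = √(1.0557) ≈ 1.0275,
  v_1 = u/||u|| ≈ (0.9732, 0.2298) (||v_1|| = 1).

λ_1 = 19.2361,  λ_2 = 14.7639;  v_1 ≈ (0.9732, 0.2298)


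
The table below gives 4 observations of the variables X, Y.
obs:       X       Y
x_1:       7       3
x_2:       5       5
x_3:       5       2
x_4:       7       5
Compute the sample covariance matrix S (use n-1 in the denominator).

Step 1 — column means:
  mean(X) = (7 + 5 + 5 + 7) / 4 = 24/4 = 6
  mean(Y) = (3 + 5 + 2 + 5) / 4 = 15/4 = 3.75

Step 2 — sample covariance S[i,j] = (1/(n-1)) · Σ_k (x_{k,i} - mean_i) · (x_{k,j} - mean_j), with n-1 = 3.
  S[X,X] = ((1)·(1) + (-1)·(-1) + (-1)·(-1) + (1)·(1)) / 3 = 4/3 = 1.3333
  S[X,Y] = ((1)·(-0.75) + (-1)·(1.25) + (-1)·(-1.75) + (1)·(1.25)) / 3 = 1/3 = 0.3333
  S[Y,Y] = ((-0.75)·(-0.75) + (1.25)·(1.25) + (-1.75)·(-1.75) + (1.25)·(1.25)) / 3 = 6.75/3 = 2.25

S is symmetric (S[j,i] = S[i,j]). Assembling:

S = [[1.3333, 0.3333],
 [0.3333, 2.25]]


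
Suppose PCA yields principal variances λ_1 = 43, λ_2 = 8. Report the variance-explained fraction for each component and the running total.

Step 1 — total variance = trace(Sigma) = Σ λ_i = 43 + 8 = 51.

Step 2 — fraction explained by component i = λ_i / Σ λ:
  PC1: 43/51 = 0.8431
  PC2: 8/51 = 0.1569

Step 3 — cumulative fraction after k components = (λ_1 + ... + λ_k) / Σ λ:
  k = 1: 43/51 = 0.8431
  k = 2: (43 + 8)/51 = 51/51 = 1

Summary (fraction, with percent):

explained: PC1 0.8431 (84.31%), PC2 0.1569 (15.69%);  cumulative: 0.8431, 1


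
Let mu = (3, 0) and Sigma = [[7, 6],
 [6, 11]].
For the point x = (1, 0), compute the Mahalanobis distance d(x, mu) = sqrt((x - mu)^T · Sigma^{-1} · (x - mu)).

Step 1 — centre the observation: (x - mu) = (-2, 0).

Step 2 — invert Sigma. det(Sigma) = 7·11 - (6)² = 41.
  Sigma^{-1} = (1/det) · [[d, -b], [-b, a]] = [[0.2683, -0.1463],
 [-0.1463, 0.1707]].

Step 3 — form the quadratic (x - mu)^T · Sigma^{-1} · (x - mu):
  Sigma^{-1} · (x - mu) = (-0.5366, 0.2927).
  (x - mu)^T · [Sigma^{-1} · (x - mu)] = (-2)·(-0.5366) + (0)·(0.2927) = 1.0732.

Step 4 — take square root: d = √(1.0732) ≈ 1.0359.

d(x, mu) = √(1.0732) ≈ 1.0359


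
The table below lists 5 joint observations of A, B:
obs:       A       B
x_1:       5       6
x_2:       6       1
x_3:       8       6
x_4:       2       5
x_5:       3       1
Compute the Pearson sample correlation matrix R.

Step 1 — column means:
  mean(A) = (5 + 6 + 8 + 2 + 3) / 5 = 24/5 = 4.8
  mean(B) = (6 + 1 + 6 + 5 + 1) / 5 = 19/5 = 3.8

Step 2 — sample variances and covariances s[i,j] = (1/(n-1)) · Σ_k (x_{k,i} - mean_i) · (x_{k,j} - mean_j), with n-1 = 4:
  s[A,A] = ((0.2)·(0.2) + (1.2)·(1.2) + (3.2)·(3.2) + (-2.8)·(-2.8) + (-1.8)·(-1.8)) / 4 = 22.8/4 = 5.7
  s[A,B] = ((0.2)·(2.2) + (1.2)·(-2.8) + (3.2)·(2.2) + (-2.8)·(1.2) + (-1.8)·(-2.8)) / 4 = 5.8/4 = 1.45
  s[B,B] = ((2.2)·(2.2) + (-2.8)·(-2.8) + (2.2)·(2.2) + (1.2)·(1.2) + (-2.8)·(-2.8)) / 4 = 26.8/4 = 6.7
  Sample standard deviations s_i = √(s[i,i]):
  s(A) = √(5.7) = 2.3875
  s(B) = √(6.7) = 2.5884

Step 3 — r_{ij} = s_{ij} / (s_i · s_j):
  r[A,A] = 1 (diagonal).
  r[A,B] = 1.45 / (2.3875 · 2.5884) = 1.45 / 6.1798 = 0.2346
  r[B,B] = 1 (diagonal).

R is symmetric with unit diagonal. Assembling:

R = [[1, 0.2346],
 [0.2346, 1]]


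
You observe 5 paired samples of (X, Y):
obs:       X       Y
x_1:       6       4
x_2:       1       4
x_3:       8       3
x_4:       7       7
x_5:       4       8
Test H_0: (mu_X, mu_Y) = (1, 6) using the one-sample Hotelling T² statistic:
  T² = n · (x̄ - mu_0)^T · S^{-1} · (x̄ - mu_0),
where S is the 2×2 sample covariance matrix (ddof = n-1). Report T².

Step 1 — sample mean vector:
  mean(X) = (6 + 1 + 8 + 7 + 4) / 5 = 26/5 = 5.2
  mean(Y) = (4 + 4 + 3 + 7 + 8) / 5 = 26/5 = 5.2
  x̄ = (5.2, 5.2),  deviation x̄ - mu_0 = (5.2, 5.2) - (1, 6) = (4.2, -0.8).

Step 2 — sample covariance matrix, S[i,j] = (1/(n-1)) · Σ_k (x_{k,i} - mean_i) · (x_{k,j} - mean_j), divisor n-1 = 4:
  S[X,X] = ((0.8)·(0.8) + (-4.2)·(-4.2) + (2.8)·(2.8) + (1.8)·(1.8) + (-1.2)·(-1.2)) / 4 = 30.8/4 = 7.7
  S[X,Y] = ((0.8)·(-1.2) + (-4.2)·(-1.2) + (2.8)·(-2.2) + (1.8)·(1.8) + (-1.2)·(2.8)) / 4 = -2.2/4 = -0.55
  S[Y,Y] = ((-1.2)·(-1.2) + (-1.2)·(-1.2) + (-2.2)·(-2.2) + (1.8)·(1.8) + (2.8)·(2.8)) / 4 = 18.8/4 = 4.7
  S = [[7.7, -0.55],
 [-0.55, 4.7]].

Step 3 — invert S. det(S) = 7.7·4.7 - (-0.55)² = 35.8875.
  S^{-1} = (1/det) · [[d, -b], [-b, a]] = [[0.131, 0.0153],
 [0.0153, 0.2146]].

Step 4 — quadratic form (x̄ - mu_0)^T · S^{-1} · (x̄ - mu_0):
  S^{-1} · (x̄ - mu_0) = (0.5378, -0.1073),
  (x̄ - mu_0)^T · [...] = (4.2)·(0.5378) + (-0.8)·(-0.1073) = 2.3445.

Step 5 — scale by n: T² = 5 · 2.3445 = 11.7227.

T² ≈ 11.7227


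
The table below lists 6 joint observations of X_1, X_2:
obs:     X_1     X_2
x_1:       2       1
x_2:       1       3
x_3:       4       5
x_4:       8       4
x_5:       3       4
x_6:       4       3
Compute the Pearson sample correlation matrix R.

Step 1 — column means:
  mean(X_1) = (2 + 1 + 4 + 8 + 3 + 4) / 6 = 22/6 = 3.6667
  mean(X_2) = (1 + 3 + 5 + 4 + 4 + 3) / 6 = 20/6 = 3.3333

Step 2 — sample variances and covariances s[i,j] = (1/(n-1)) · Σ_k (x_{k,i} - mean_i) · (x_{k,j} - mean_j), with n-1 = 5:
  s[X_1,X_1] = ((-1.6667)·(-1.6667) + (-2.6667)·(-2.6667) + (0.3333)·(0.3333) + (4.3333)·(4.3333) + (-0.6667)·(-0.6667) + (0.3333)·(0.3333)) / 5 = 29.3333/5 = 5.8667
  s[X_1,X_2] = ((-1.6667)·(-2.3333) + (-2.6667)·(-0.3333) + (0.3333)·(1.6667) + (4.3333)·(0.6667) + (-0.6667)·(0.6667) + (0.3333)·(-0.3333)) / 5 = 7.6667/5 = 1.5333
  s[X_2,X_2] = ((-2.3333)·(-2.3333) + (-0.3333)·(-0.3333) + (1.6667)·(1.6667) + (0.6667)·(0.6667) + (0.6667)·(0.6667) + (-0.3333)·(-0.3333)) / 5 = 9.3333/5 = 1.8667
  Sample standard deviations s_i = √(s[i,i]):
  s(X_1) = √(5.8667) = 2.4221
  s(X_2) = √(1.8667) = 1.3663

Step 3 — r_{ij} = s_{ij} / (s_i · s_j):
  r[X_1,X_1] = 1 (diagonal).
  r[X_1,X_2] = 1.5333 / (2.4221 · 1.3663) = 1.5333 / 3.3092 = 0.4633
  r[X_2,X_2] = 1 (diagonal).

R is symmetric with unit diagonal. Assembling:

R = [[1, 0.4633],
 [0.4633, 1]]


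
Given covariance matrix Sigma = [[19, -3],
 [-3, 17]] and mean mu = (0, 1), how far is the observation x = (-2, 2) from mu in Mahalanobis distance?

Step 1 — centre the observation: (x - mu) = (-2, 1).

Step 2 — invert Sigma. det(Sigma) = 19·17 - (-3)² = 314.
  Sigma^{-1} = (1/det) · [[d, -b], [-b, a]] = [[0.0541, 0.0096],
 [0.0096, 0.0605]].

Step 3 — form the quadratic (x - mu)^T · Sigma^{-1} · (x - mu):
  Sigma^{-1} · (x - mu) = (-0.0987, 0.0414).
  (x - mu)^T · [Sigma^{-1} · (x - mu)] = (-2)·(-0.0987) + (1)·(0.0414) = 0.2389.

Step 4 — take square root: d = √(0.2389) ≈ 0.4887.

d(x, mu) = √(0.2389) ≈ 0.4887


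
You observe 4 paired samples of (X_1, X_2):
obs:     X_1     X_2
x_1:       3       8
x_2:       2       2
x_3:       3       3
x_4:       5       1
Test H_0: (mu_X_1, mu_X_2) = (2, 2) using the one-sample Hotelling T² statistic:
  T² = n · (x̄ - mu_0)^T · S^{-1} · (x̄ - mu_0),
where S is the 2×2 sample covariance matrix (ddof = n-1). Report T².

Step 1 — sample mean vector:
  mean(X_1) = (3 + 2 + 3 + 5) / 4 = 13/4 = 3.25
  mean(X_2) = (8 + 2 + 3 + 1) / 4 = 14/4 = 3.5
  x̄ = (3.25, 3.5),  deviation x̄ - mu_0 = (3.25, 3.5) - (2, 2) = (1.25, 1.5).

Step 2 — sample covariance matrix, S[i,j] = (1/(n-1)) · Σ_k (x_{k,i} - mean_i) · (x_{k,j} - mean_j), divisor n-1 = 3:
  S[X_1,X_1] = ((-0.25)·(-0.25) + (-1.25)·(-1.25) + (-0.25)·(-0.25) + (1.75)·(1.75)) / 3 = 4.75/3 = 1.5833
  S[X_1,X_2] = ((-0.25)·(4.5) + (-1.25)·(-1.5) + (-0.25)·(-0.5) + (1.75)·(-2.5)) / 3 = -3.5/3 = -1.1667
  S[X_2,X_2] = ((4.5)·(4.5) + (-1.5)·(-1.5) + (-0.5)·(-0.5) + (-2.5)·(-2.5)) / 3 = 29/3 = 9.6667
  S = [[1.5833, -1.1667],
 [-1.1667, 9.6667]].

Step 3 — invert S. det(S) = 1.5833·9.6667 - (-1.1667)² = 13.9444.
  S^{-1} = (1/det) · [[d, -b], [-b, a]] = [[0.6932, 0.0837],
 [0.0837, 0.1135]].

Step 4 — quadratic form (x̄ - mu_0)^T · S^{-1} · (x̄ - mu_0):
  S^{-1} · (x̄ - mu_0) = (0.992, 0.2749),
  (x̄ - mu_0)^T · [...] = (1.25)·(0.992) + (1.5)·(0.2749) = 1.6524.

Step 5 — scale by n: T² = 4 · 1.6524 = 6.6096.

T² ≈ 6.6096


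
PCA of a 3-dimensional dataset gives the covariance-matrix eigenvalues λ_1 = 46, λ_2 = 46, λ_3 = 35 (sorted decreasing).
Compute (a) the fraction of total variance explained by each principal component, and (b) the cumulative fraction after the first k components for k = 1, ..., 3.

Step 1 — total variance = trace(Sigma) = Σ λ_i = 46 + 46 + 35 = 127.

Step 2 — fraction explained by component i = λ_i / Σ λ:
  PC1: 46/127 = 0.3622
  PC2: 46/127 = 0.3622
  PC3: 35/127 = 0.2756

Step 3 — cumulative fraction after k components = (λ_1 + ... + λ_k) / Σ λ:
  k = 1: 46/127 = 0.3622
  k = 2: (46 + 46)/127 = 92/127 = 0.7244
  k = 3: (46 + 46 + 35)/127 = 127/127 = 1

Summary (fraction, with percent):

explained: PC1 0.3622 (36.22%), PC2 0.3622 (36.22%), PC3 0.2756 (27.56%);  cumulative: 0.3622, 0.7244, 1


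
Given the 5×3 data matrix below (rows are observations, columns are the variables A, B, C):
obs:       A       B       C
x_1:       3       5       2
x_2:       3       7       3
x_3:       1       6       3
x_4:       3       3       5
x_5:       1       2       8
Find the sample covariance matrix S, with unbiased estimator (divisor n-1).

Step 1 — column means:
  mean(A) = (3 + 3 + 1 + 3 + 1) / 5 = 11/5 = 2.2
  mean(B) = (5 + 7 + 6 + 3 + 2) / 5 = 23/5 = 4.6
  mean(C) = (2 + 3 + 3 + 5 + 8) / 5 = 21/5 = 4.2

Step 2 — sample covariance S[i,j] = (1/(n-1)) · Σ_k (x_{k,i} - mean_i) · (x_{k,j} - mean_j), with n-1 = 4.
  S[A,A] = ((0.8)·(0.8) + (0.8)·(0.8) + (-1.2)·(-1.2) + (0.8)·(0.8) + (-1.2)·(-1.2)) / 4 = 4.8/4 = 1.2
  S[A,B] = ((0.8)·(0.4) + (0.8)·(2.4) + (-1.2)·(1.4) + (0.8)·(-1.6) + (-1.2)·(-2.6)) / 4 = 2.4/4 = 0.6
  S[A,C] = ((0.8)·(-2.2) + (0.8)·(-1.2) + (-1.2)·(-1.2) + (0.8)·(0.8) + (-1.2)·(3.8)) / 4 = -5.2/4 = -1.3
  S[B,B] = ((0.4)·(0.4) + (2.4)·(2.4) + (1.4)·(1.4) + (-1.6)·(-1.6) + (-2.6)·(-2.6)) / 4 = 17.2/4 = 4.3
  S[B,C] = ((0.4)·(-2.2) + (2.4)·(-1.2) + (1.4)·(-1.2) + (-1.6)·(0.8) + (-2.6)·(3.8)) / 4 = -16.6/4 = -4.15
  S[C,C] = ((-2.2)·(-2.2) + (-1.2)·(-1.2) + (-1.2)·(-1.2) + (0.8)·(0.8) + (3.8)·(3.8)) / 4 = 22.8/4 = 5.7

S is symmetric (S[j,i] = S[i,j]). Assembling:

S = [[1.2, 0.6, -1.3],
 [0.6, 4.3, -4.15],
 [-1.3, -4.15, 5.7]]


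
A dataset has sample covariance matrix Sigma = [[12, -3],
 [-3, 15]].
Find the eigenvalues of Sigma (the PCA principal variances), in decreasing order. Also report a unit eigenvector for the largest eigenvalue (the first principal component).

Step 1 — characteristic polynomial of 2×2 Sigma:
  det(Sigma - λI) = λ² - trace · λ + det = 0.
  trace = 12 + 15 = 27, det = 12·15 - (-3)² = 171.
Step 2 — discriminant:
  Δ = trace² - 4·det = 729 - 684 = 45.
Step 3 — eigenvalues:
  λ = (trace ± √Δ)/2 = (27 ± 6.7082)/2,
  λ_1 = 16.8541,  λ_2 = 10.1459.

Step 4 — unit eigenvector for λ_1: solve (Sigma - λ_1 I)v = 0. First row:
  (12 - 16.8541)·v_x + (-3)·v_y = 0, i.e. (-4.8541)·v_x + (-3)·v_y = 0,
  so v ∝ (b, λ_1 - a) = (-3, 4.8541); multiply by -1 so the first entry is positive: u = (3, -4.8541).
  ||u|| = √((3)² + (-4.8541)²) = √(32.5623) ≈ 5.7063,
  v_1 = u/||u|| ≈ (0.5257, -0.8507) (||v_1|| = 1).

λ_1 = 16.8541,  λ_2 = 10.1459;  v_1 ≈ (0.5257, -0.8507)


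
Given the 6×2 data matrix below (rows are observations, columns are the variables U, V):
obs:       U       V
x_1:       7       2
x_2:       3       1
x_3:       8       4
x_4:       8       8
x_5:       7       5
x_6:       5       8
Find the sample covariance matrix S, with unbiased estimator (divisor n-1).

Step 1 — column means:
  mean(U) = (7 + 3 + 8 + 8 + 7 + 5) / 6 = 38/6 = 6.3333
  mean(V) = (2 + 1 + 4 + 8 + 5 + 8) / 6 = 28/6 = 4.6667

Step 2 — sample covariance S[i,j] = (1/(n-1)) · Σ_k (x_{k,i} - mean_i) · (x_{k,j} - mean_j), with n-1 = 5.
  S[U,U] = ((0.6667)·(0.6667) + (-3.3333)·(-3.3333) + (1.6667)·(1.6667) + (1.6667)·(1.6667) + (0.6667)·(0.6667) + (-1.3333)·(-1.3333)) / 5 = 19.3333/5 = 3.8667
  S[U,V] = ((0.6667)·(-2.6667) + (-3.3333)·(-3.6667) + (1.6667)·(-0.6667) + (1.6667)·(3.3333) + (0.6667)·(0.3333) + (-1.3333)·(3.3333)) / 5 = 10.6667/5 = 2.1333
  S[V,V] = ((-2.6667)·(-2.6667) + (-3.6667)·(-3.6667) + (-0.6667)·(-0.6667) + (3.3333)·(3.3333) + (0.3333)·(0.3333) + (3.3333)·(3.3333)) / 5 = 43.3333/5 = 8.6667

S is symmetric (S[j,i] = S[i,j]). Assembling:

S = [[3.8667, 2.1333],
 [2.1333, 8.6667]]


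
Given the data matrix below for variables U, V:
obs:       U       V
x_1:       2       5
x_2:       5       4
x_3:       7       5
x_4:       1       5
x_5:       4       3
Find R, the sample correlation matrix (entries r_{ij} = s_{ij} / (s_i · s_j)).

Step 1 — column means:
  mean(U) = (2 + 5 + 7 + 1 + 4) / 5 = 19/5 = 3.8
  mean(V) = (5 + 4 + 5 + 5 + 3) / 5 = 22/5 = 4.4

Step 2 — sample variances and covariances s[i,j] = (1/(n-1)) · Σ_k (x_{k,i} - mean_i) · (x_{k,j} - mean_j), with n-1 = 4:
  s[U,U] = ((-1.8)·(-1.8) + (1.2)·(1.2) + (3.2)·(3.2) + (-2.8)·(-2.8) + (0.2)·(0.2)) / 4 = 22.8/4 = 5.7
  s[U,V] = ((-1.8)·(0.6) + (1.2)·(-0.4) + (3.2)·(0.6) + (-2.8)·(0.6) + (0.2)·(-1.4)) / 4 = -1.6/4 = -0.4
  s[V,V] = ((0.6)·(0.6) + (-0.4)·(-0.4) + (0.6)·(0.6) + (0.6)·(0.6) + (-1.4)·(-1.4)) / 4 = 3.2/4 = 0.8
  Sample standard deviations s_i = √(s[i,i]):
  s(U) = √(5.7) = 2.3875
  s(V) = √(0.8) = 0.8944

Step 3 — r_{ij} = s_{ij} / (s_i · s_j):
  r[U,U] = 1 (diagonal).
  r[U,V] = -0.4 / (2.3875 · 0.8944) = -0.4 / 2.1354 = -0.1873
  r[V,V] = 1 (diagonal).

R is symmetric with unit diagonal. Assembling:

R = [[1, -0.1873],
 [-0.1873, 1]]


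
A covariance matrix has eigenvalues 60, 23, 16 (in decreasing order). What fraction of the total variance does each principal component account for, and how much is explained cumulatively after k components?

Step 1 — total variance = trace(Sigma) = Σ λ_i = 60 + 23 + 16 = 99.

Step 2 — fraction explained by component i = λ_i / Σ λ:
  PC1: 60/99 = 0.6061
  PC2: 23/99 = 0.2323
  PC3: 16/99 = 0.1616

Step 3 — cumulative fraction after k components = (λ_1 + ... + λ_k) / Σ λ:
  k = 1: 60/99 = 0.6061
  k = 2: (60 + 23)/99 = 83/99 = 0.8384
  k = 3: (60 + 23 + 16)/99 = 99/99 = 1

Summary (fraction, with percent):

explained: PC1 0.6061 (60.61%), PC2 0.2323 (23.23%), PC3 0.1616 (16.16%);  cumulative: 0.6061, 0.8384, 1


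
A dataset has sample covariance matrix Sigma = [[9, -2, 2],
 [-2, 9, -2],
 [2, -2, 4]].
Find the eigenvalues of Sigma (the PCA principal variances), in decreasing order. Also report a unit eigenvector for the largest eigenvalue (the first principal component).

Step 1 — characteristic polynomial p(λ) = det(λI - Sigma) = λ³ - tr·λ² + c_1·λ - det, where tr = trace, c_1 = sum of the principal 2×2 minors, det = det(Sigma):
  tr = 9 + 9 + 4 = 22,
  c_1 = (9·9 - (-2)²) + (9·4 - (2)²) + (9·4 - (-2)²) = 77 + 32 + 32 = 141,
  det = 9·(9·4 - (-2)²) - (-2)·((-2)·4 - (-2)·(2)) + (2)·((-2)·(-2) - 9·(2)) = 9·(32) - (-2)·(-4) + (2)·(-14) = 252.
  So p(λ) = λ³ - 22λ² + 141λ - 252.
Step 2 — look for an integer root (rational root theorem: any rational root is an integer divisor of 252). Testing λ = 3:
  p(3) = 27 - 198 + 423 - 252 = 0  ✓
  Dividing out (λ - 3): p(λ) = (λ - 3)(λ² - 19λ + 84).
Step 3 — remaining eigenvalues from the quadratic λ² - 19λ + 84 = 0:
  Δ = 19² - 4·84 = 361 - 336 = 25,  λ = (19 ± √25)/2 = (19 ± 5)/2 = 12 or 7.
  Sorted: λ_1 = 12,  λ_2 = 7,  λ_3 = 3  (check: sum = 22 = tr ✓).

Step 4 — unit eigenvector for λ_1 = 12: v spans the null space of (Sigma - λ_1 I), whose rows are
  r_1 = (-3, -2, 2),  r_2 = (-2, -3, -2),  r_3 = (2, -2, -8).
  v is orthogonal to every row, so take v ∝ r_1 × r_2 = ((-2)·(-2) - (2)·(-3), (2)·(-2) - (-3)·(-2), (-3)·(-3) - (-2)·(-2)) = (10, -10, 5).
  Rescale (divide by 5): u = (2, -2, 1).
  ||u|| = √((2)² + (-2)² + (1)²) = √(9) = 3,  v_1 = u/||u|| ≈ (0.6667, -0.6667, 0.3333) (||v_1|| = 1).

λ_1 = 12,  λ_2 = 7,  λ_3 = 3;  v_1 ≈ (0.6667, -0.6667, 0.3333)


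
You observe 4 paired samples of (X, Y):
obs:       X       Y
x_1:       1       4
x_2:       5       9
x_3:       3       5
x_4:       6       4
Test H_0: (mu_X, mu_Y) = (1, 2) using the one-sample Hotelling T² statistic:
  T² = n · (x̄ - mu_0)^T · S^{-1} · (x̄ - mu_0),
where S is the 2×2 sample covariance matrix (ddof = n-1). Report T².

Step 1 — sample mean vector:
  mean(X) = (1 + 5 + 3 + 6) / 4 = 15/4 = 3.75
  mean(Y) = (4 + 9 + 5 + 4) / 4 = 22/4 = 5.5
  x̄ = (3.75, 5.5),  deviation x̄ - mu_0 = (3.75, 5.5) - (1, 2) = (2.75, 3.5).

Step 2 — sample covariance matrix, S[i,j] = (1/(n-1)) · Σ_k (x_{k,i} - mean_i) · (x_{k,j} - mean_j), divisor n-1 = 3:
  S[X,X] = ((-2.75)·(-2.75) + (1.25)·(1.25) + (-0.75)·(-0.75) + (2.25)·(2.25)) / 3 = 14.75/3 = 4.9167
  S[X,Y] = ((-2.75)·(-1.5) + (1.25)·(3.5) + (-0.75)·(-0.5) + (2.25)·(-1.5)) / 3 = 5.5/3 = 1.8333
  S[Y,Y] = ((-1.5)·(-1.5) + (3.5)·(3.5) + (-0.5)·(-0.5) + (-1.5)·(-1.5)) / 3 = 17/3 = 5.6667
  S = [[4.9167, 1.8333],
 [1.8333, 5.6667]].

Step 3 — invert S. det(S) = 4.9167·5.6667 - (1.8333)² = 24.5.
  S^{-1} = (1/det) · [[d, -b], [-b, a]] = [[0.2313, -0.0748],
 [-0.0748, 0.2007]].

Step 4 — quadratic form (x̄ - mu_0)^T · S^{-1} · (x̄ - mu_0):
  S^{-1} · (x̄ - mu_0) = (0.3741, 0.4966),
  (x̄ - mu_0)^T · [...] = (2.75)·(0.3741) + (3.5)·(0.4966) = 2.767.

Step 5 — scale by n: T² = 4 · 2.767 = 11.068.

T² ≈ 11.068


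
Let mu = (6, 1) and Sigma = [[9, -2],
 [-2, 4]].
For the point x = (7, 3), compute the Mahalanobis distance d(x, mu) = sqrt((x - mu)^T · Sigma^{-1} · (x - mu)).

Step 1 — centre the observation: (x - mu) = (1, 2).

Step 2 — invert Sigma. det(Sigma) = 9·4 - (-2)² = 32.
  Sigma^{-1} = (1/det) · [[d, -b], [-b, a]] = [[0.125, 0.0625],
 [0.0625, 0.2812]].

Step 3 — form the quadratic (x - mu)^T · Sigma^{-1} · (x - mu):
  Sigma^{-1} · (x - mu) = (0.25, 0.625).
  (x - mu)^T · [Sigma^{-1} · (x - mu)] = (1)·(0.25) + (2)·(0.625) = 1.5.

Step 4 — take square root: d = √(1.5) ≈ 1.2247.

d(x, mu) = √(1.5) ≈ 1.2247


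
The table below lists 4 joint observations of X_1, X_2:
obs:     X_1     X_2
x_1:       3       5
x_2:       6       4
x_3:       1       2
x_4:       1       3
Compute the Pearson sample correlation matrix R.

Step 1 — column means:
  mean(X_1) = (3 + 6 + 1 + 1) / 4 = 11/4 = 2.75
  mean(X_2) = (5 + 4 + 2 + 3) / 4 = 14/4 = 3.5

Step 2 — sample variances and covariances s[i,j] = (1/(n-1)) · Σ_k (x_{k,i} - mean_i) · (x_{k,j} - mean_j), with n-1 = 3:
  s[X_1,X_1] = ((0.25)·(0.25) + (3.25)·(3.25) + (-1.75)·(-1.75) + (-1.75)·(-1.75)) / 3 = 16.75/3 = 5.5833
  s[X_1,X_2] = ((0.25)·(1.5) + (3.25)·(0.5) + (-1.75)·(-1.5) + (-1.75)·(-0.5)) / 3 = 5.5/3 = 1.8333
  s[X_2,X_2] = ((1.5)·(1.5) + (0.5)·(0.5) + (-1.5)·(-1.5) + (-0.5)·(-0.5)) / 3 = 5/3 = 1.6667
  Sample standard deviations s_i = √(s[i,i]):
  s(X_1) = √(5.5833) = 2.3629
  s(X_2) = √(1.6667) = 1.291

Step 3 — r_{ij} = s_{ij} / (s_i · s_j):
  r[X_1,X_1] = 1 (diagonal).
  r[X_1,X_2] = 1.8333 / (2.3629 · 1.291) = 1.8333 / 3.0505 = 0.601
  r[X_2,X_2] = 1 (diagonal).

R is symmetric with unit diagonal. Assembling:

R = [[1, 0.601],
 [0.601, 1]]


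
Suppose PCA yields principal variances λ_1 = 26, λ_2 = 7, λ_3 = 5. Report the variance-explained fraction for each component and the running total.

Step 1 — total variance = trace(Sigma) = Σ λ_i = 26 + 7 + 5 = 38.

Step 2 — fraction explained by component i = λ_i / Σ λ:
  PC1: 26/38 = 0.6842
  PC2: 7/38 = 0.1842
  PC3: 5/38 = 0.1316

Step 3 — cumulative fraction after k components = (λ_1 + ... + λ_k) / Σ λ:
  k = 1: 26/38 = 0.6842
  k = 2: (26 + 7)/38 = 33/38 = 0.8684
  k = 3: (26 + 7 + 5)/38 = 38/38 = 1

Summary (fraction, with percent):

explained: PC1 0.6842 (68.42%), PC2 0.1842 (18.42%), PC3 0.1316 (13.16%);  cumulative: 0.6842, 0.8684, 1


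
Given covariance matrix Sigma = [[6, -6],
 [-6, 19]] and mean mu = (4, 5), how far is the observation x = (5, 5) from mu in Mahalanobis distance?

Step 1 — centre the observation: (x - mu) = (1, 0).

Step 2 — invert Sigma. det(Sigma) = 6·19 - (-6)² = 78.
  Sigma^{-1} = (1/det) · [[d, -b], [-b, a]] = [[0.2436, 0.0769],
 [0.0769, 0.0769]].

Step 3 — form the quadratic (x - mu)^T · Sigma^{-1} · (x - mu):
  Sigma^{-1} · (x - mu) = (0.2436, 0.0769).
  (x - mu)^T · [Sigma^{-1} · (x - mu)] = (1)·(0.2436) + (0)·(0.0769) = 0.2436.

Step 4 — take square root: d = √(0.2436) ≈ 0.4935.

d(x, mu) = √(0.2436) ≈ 0.4935


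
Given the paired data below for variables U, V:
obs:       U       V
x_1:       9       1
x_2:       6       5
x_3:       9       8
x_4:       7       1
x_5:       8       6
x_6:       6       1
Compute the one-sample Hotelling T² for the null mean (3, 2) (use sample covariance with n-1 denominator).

Step 1 — sample mean vector:
  mean(U) = (9 + 6 + 9 + 7 + 8 + 6) / 6 = 45/6 = 7.5
  mean(V) = (1 + 5 + 8 + 1 + 6 + 1) / 6 = 22/6 = 3.6667
  x̄ = (7.5, 3.6667),  deviation x̄ - mu_0 = (7.5, 3.6667) - (3, 2) = (4.5, 1.6667).

Step 2 — sample covariance matrix, S[i,j] = (1/(n-1)) · Σ_k (x_{k,i} - mean_i) · (x_{k,j} - mean_j), divisor n-1 = 5:
  S[U,U] = ((1.5)·(1.5) + (-1.5)·(-1.5) + (1.5)·(1.5) + (-0.5)·(-0.5) + (0.5)·(0.5) + (-1.5)·(-1.5)) / 5 = 9.5/5 = 1.9
  S[U,V] = ((1.5)·(-2.6667) + (-1.5)·(1.3333) + (1.5)·(4.3333) + (-0.5)·(-2.6667) + (0.5)·(2.3333) + (-1.5)·(-2.6667)) / 5 = 7/5 = 1.4
  S[V,V] = ((-2.6667)·(-2.6667) + (1.3333)·(1.3333) + (4.3333)·(4.3333) + (-2.6667)·(-2.6667) + (2.3333)·(2.3333) + (-2.6667)·(-2.6667)) / 5 = 47.3333/5 = 9.4667
  S = [[1.9, 1.4],
 [1.4, 9.4667]].

Step 3 — invert S. det(S) = 1.9·9.4667 - (1.4)² = 16.0267.
  S^{-1} = (1/det) · [[d, -b], [-b, a]] = [[0.5907, -0.0874],
 [-0.0874, 0.1186]].

Step 4 — quadratic form (x̄ - mu_0)^T · S^{-1} · (x̄ - mu_0):
  S^{-1} · (x̄ - mu_0) = (2.5125, -0.1955),
  (x̄ - mu_0)^T · [...] = (4.5)·(2.5125) + (1.6667)·(-0.1955) = 10.9803.

Step 5 — scale by n: T² = 6 · 10.9803 = 65.8819.

T² ≈ 65.8819


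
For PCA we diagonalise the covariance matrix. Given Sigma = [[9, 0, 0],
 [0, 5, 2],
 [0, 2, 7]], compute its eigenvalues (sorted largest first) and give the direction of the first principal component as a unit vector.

Step 1 — characteristic polynomial p(λ) = det(λI - Sigma) = λ³ - tr·λ² + c_1·λ - det, where tr = trace, c_1 = sum of the principal 2×2 minors, det = det(Sigma):
  tr = 9 + 5 + 7 = 21,
  c_1 = (9·5 - (0)²) + (9·7 - (0)²) + (5·7 - (2)²) = 45 + 63 + 31 = 139,
  det = 9·(5·7 - (2)²) - (0)·((0)·7 - (2)·(0)) + (0)·((0)·(2) - 5·(0)) = 9·(31) - (0)·(0) + (0)·(0) = 279.
  So p(λ) = λ³ - 21λ² + 139λ - 279.
Step 2 — look for an integer root (rational root theorem: any rational root is an integer divisor of 279). Testing λ = 9:
  p(9) = 729 - 1701 + 1251 - 279 = 0  ✓
  Dividing out (λ - 9): p(λ) = (λ - 9)(λ² - 12λ + 31).
Step 3 — remaining eigenvalues from the quadratic λ² - 12λ + 31 = 0:
  Δ = 12² - 4·31 = 144 - 124 = 20,  λ = (12 ± √20)/2 = (12 ± 4.4721)/2 ≈ 8.2361 or 3.7639.
  Sorted: λ_1 = 9,  λ_2 = 8.2361,  λ_3 = 3.7639  (check: sum = 21 = tr ✓).

Step 4 — unit eigenvector for λ_1 = 9: v spans the null space of (Sigma - λ_1 I), whose rows are
  r_1 = (0, 0, 0),  r_2 = (0, -4, 2),  r_3 = (0, 2, -2).
  v is orthogonal to every row, so take v ∝ r_2 × r_3 = ((-4)·(-2) - (2)·(2), (2)·(0) - (0)·(-2), (0)·(2) - (-4)·(0)) = (4, 0, 0).
  Rescale (divide by 4): u = (1, 0, 0).
  ||u|| = √((1)² + (0)² + (0)²) = √(1) = 1,  v_1 = u/||u|| ≈ (1, 0, 0) (||v_1|| = 1).

λ_1 = 9,  λ_2 = 8.2361,  λ_3 = 3.7639;  v_1 ≈ (1, 0, 0)


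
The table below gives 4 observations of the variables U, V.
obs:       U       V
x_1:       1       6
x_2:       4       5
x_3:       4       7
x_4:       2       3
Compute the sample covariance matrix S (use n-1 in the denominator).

Step 1 — column means:
  mean(U) = (1 + 4 + 4 + 2) / 4 = 11/4 = 2.75
  mean(V) = (6 + 5 + 7 + 3) / 4 = 21/4 = 5.25

Step 2 — sample covariance S[i,j] = (1/(n-1)) · Σ_k (x_{k,i} - mean_i) · (x_{k,j} - mean_j), with n-1 = 3.
  S[U,U] = ((-1.75)·(-1.75) + (1.25)·(1.25) + (1.25)·(1.25) + (-0.75)·(-0.75)) / 3 = 6.75/3 = 2.25
  S[U,V] = ((-1.75)·(0.75) + (1.25)·(-0.25) + (1.25)·(1.75) + (-0.75)·(-2.25)) / 3 = 2.25/3 = 0.75
  S[V,V] = ((0.75)·(0.75) + (-0.25)·(-0.25) + (1.75)·(1.75) + (-2.25)·(-2.25)) / 3 = 8.75/3 = 2.9167

S is symmetric (S[j,i] = S[i,j]). Assembling:

S = [[2.25, 0.75],
 [0.75, 2.9167]]


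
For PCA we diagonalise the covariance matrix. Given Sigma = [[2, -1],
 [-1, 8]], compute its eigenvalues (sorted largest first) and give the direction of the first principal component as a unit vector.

Step 1 — characteristic polynomial of 2×2 Sigma:
  det(Sigma - λI) = λ² - trace · λ + det = 0.
  trace = 2 + 8 = 10, det = 2·8 - (-1)² = 15.
Step 2 — discriminant:
  Δ = trace² - 4·det = 100 - 60 = 40.
Step 3 — eigenvalues:
  λ = (trace ± √Δ)/2 = (10 ± 6.3246)/2,
  λ_1 = 8.1623,  λ_2 = 1.8377.

Step 4 — unit eigenvector for λ_1: solve (Sigma - λ_1 I)v = 0. First row:
  (2 - 8.1623)·v_x + (-1)·v_y = 0, i.e. (-6.1623)·v_x + (-1)·v_y = 0,
  so v ∝ (b, λ_1 - a) = (-1, 6.1623); multiply by -1 so the first entry is positive: u = (1, -6.1623).
  ||u|| = √((1)² + (-6.1623)²) = √(38.9737) ≈ 6.2429,
  v_1 = u/||u|| ≈ (0.1602, -0.9871) (||v_1|| = 1).

λ_1 = 8.1623,  λ_2 = 1.8377;  v_1 ≈ (0.1602, -0.9871)


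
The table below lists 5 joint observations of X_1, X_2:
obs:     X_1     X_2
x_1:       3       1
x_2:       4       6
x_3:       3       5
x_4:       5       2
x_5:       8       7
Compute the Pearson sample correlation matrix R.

Step 1 — column means:
  mean(X_1) = (3 + 4 + 3 + 5 + 8) / 5 = 23/5 = 4.6
  mean(X_2) = (1 + 6 + 5 + 2 + 7) / 5 = 21/5 = 4.2

Step 2 — sample variances and covariances s[i,j] = (1/(n-1)) · Σ_k (x_{k,i} - mean_i) · (x_{k,j} - mean_j), with n-1 = 4:
  s[X_1,X_1] = ((-1.6)·(-1.6) + (-0.6)·(-0.6) + (-1.6)·(-1.6) + (0.4)·(0.4) + (3.4)·(3.4)) / 4 = 17.2/4 = 4.3
  s[X_1,X_2] = ((-1.6)·(-3.2) + (-0.6)·(1.8) + (-1.6)·(0.8) + (0.4)·(-2.2) + (3.4)·(2.8)) / 4 = 11.4/4 = 2.85
  s[X_2,X_2] = ((-3.2)·(-3.2) + (1.8)·(1.8) + (0.8)·(0.8) + (-2.2)·(-2.2) + (2.8)·(2.8)) / 4 = 26.8/4 = 6.7
  Sample standard deviations s_i = √(s[i,i]):
  s(X_1) = √(4.3) = 2.0736
  s(X_2) = √(6.7) = 2.5884

Step 3 — r_{ij} = s_{ij} / (s_i · s_j):
  r[X_1,X_1] = 1 (diagonal).
  r[X_1,X_2] = 2.85 / (2.0736 · 2.5884) = 2.85 / 5.3675 = 0.531
  r[X_2,X_2] = 1 (diagonal).

R is symmetric with unit diagonal. Assembling:

R = [[1, 0.531],
 [0.531, 1]]


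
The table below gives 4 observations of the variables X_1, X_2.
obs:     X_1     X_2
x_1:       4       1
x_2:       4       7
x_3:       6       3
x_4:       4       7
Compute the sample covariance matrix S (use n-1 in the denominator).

Step 1 — column means:
  mean(X_1) = (4 + 4 + 6 + 4) / 4 = 18/4 = 4.5
  mean(X_2) = (1 + 7 + 3 + 7) / 4 = 18/4 = 4.5

Step 2 — sample covariance S[i,j] = (1/(n-1)) · Σ_k (x_{k,i} - mean_i) · (x_{k,j} - mean_j), with n-1 = 3.
  S[X_1,X_1] = ((-0.5)·(-0.5) + (-0.5)·(-0.5) + (1.5)·(1.5) + (-0.5)·(-0.5)) / 3 = 3/3 = 1
  S[X_1,X_2] = ((-0.5)·(-3.5) + (-0.5)·(2.5) + (1.5)·(-1.5) + (-0.5)·(2.5)) / 3 = -3/3 = -1
  S[X_2,X_2] = ((-3.5)·(-3.5) + (2.5)·(2.5) + (-1.5)·(-1.5) + (2.5)·(2.5)) / 3 = 27/3 = 9

S is symmetric (S[j,i] = S[i,j]). Assembling:

S = [[1, -1],
 [-1, 9]]


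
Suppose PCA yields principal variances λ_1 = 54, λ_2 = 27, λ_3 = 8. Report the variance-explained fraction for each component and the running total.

Step 1 — total variance = trace(Sigma) = Σ λ_i = 54 + 27 + 8 = 89.

Step 2 — fraction explained by component i = λ_i / Σ λ:
  PC1: 54/89 = 0.6067
  PC2: 27/89 = 0.3034
  PC3: 8/89 = 0.0899

Step 3 — cumulative fraction after k components = (λ_1 + ... + λ_k) / Σ λ:
  k = 1: 54/89 = 0.6067
  k = 2: (54 + 27)/89 = 81/89 = 0.9101
  k = 3: (54 + 27 + 8)/89 = 89/89 = 1

Summary (fraction, with percent):

explained: PC1 0.6067 (60.67%), PC2 0.3034 (30.34%), PC3 0.0899 (8.99%);  cumulative: 0.6067, 0.9101, 1


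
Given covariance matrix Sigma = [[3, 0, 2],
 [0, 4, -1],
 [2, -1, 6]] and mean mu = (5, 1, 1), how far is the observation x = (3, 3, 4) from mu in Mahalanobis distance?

Step 1 — centre the observation: (x - mu) = (-2, 2, 3).

Step 2 — invert Sigma (cofactor / det for 3×3, or solve directly):
  Sigma^{-1} = [[0.434, -0.0377, -0.1509],
 [-0.0377, 0.2642, 0.0566],
 [-0.1509, 0.0566, 0.2264]].

Step 3 — form the quadratic (x - mu)^T · Sigma^{-1} · (x - mu):
  Sigma^{-1} · (x - mu) = (-1.3962, 0.7736, 1.0943).
  (x - mu)^T · [Sigma^{-1} · (x - mu)] = (-2)·(-1.3962) + (2)·(0.7736) + (3)·(1.0943) = 7.6226.

Step 4 — take square root: d = √(7.6226) ≈ 2.7609.

d(x, mu) = √(7.6226) ≈ 2.7609


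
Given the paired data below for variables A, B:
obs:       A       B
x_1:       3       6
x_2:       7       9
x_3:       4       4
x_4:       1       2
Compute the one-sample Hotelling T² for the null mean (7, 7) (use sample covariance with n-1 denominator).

Step 1 — sample mean vector:
  mean(A) = (3 + 7 + 4 + 1) / 4 = 15/4 = 3.75
  mean(B) = (6 + 9 + 4 + 2) / 4 = 21/4 = 5.25
  x̄ = (3.75, 5.25),  deviation x̄ - mu_0 = (3.75, 5.25) - (7, 7) = (-3.25, -1.75).

Step 2 — sample covariance matrix, S[i,j] = (1/(n-1)) · Σ_k (x_{k,i} - mean_i) · (x_{k,j} - mean_j), divisor n-1 = 3:
  S[A,A] = ((-0.75)·(-0.75) + (3.25)·(3.25) + (0.25)·(0.25) + (-2.75)·(-2.75)) / 3 = 18.75/3 = 6.25
  S[A,B] = ((-0.75)·(0.75) + (3.25)·(3.75) + (0.25)·(-1.25) + (-2.75)·(-3.25)) / 3 = 20.25/3 = 6.75
  S[B,B] = ((0.75)·(0.75) + (3.75)·(3.75) + (-1.25)·(-1.25) + (-3.25)·(-3.25)) / 3 = 26.75/3 = 8.9167
  S = [[6.25, 6.75],
 [6.75, 8.9167]].

Step 3 — invert S. det(S) = 6.25·8.9167 - (6.75)² = 10.1667.
  S^{-1} = (1/det) · [[d, -b], [-b, a]] = [[0.877, -0.6639],
 [-0.6639, 0.6148]].

Step 4 — quadratic form (x̄ - mu_0)^T · S^{-1} · (x̄ - mu_0):
  S^{-1} · (x̄ - mu_0) = (-1.6885, 1.082),
  (x̄ - mu_0)^T · [...] = (-3.25)·(-1.6885) + (-1.75)·(1.082) = 3.5943.

Step 5 — scale by n: T² = 4 · 3.5943 = 14.377.

T² ≈ 14.377


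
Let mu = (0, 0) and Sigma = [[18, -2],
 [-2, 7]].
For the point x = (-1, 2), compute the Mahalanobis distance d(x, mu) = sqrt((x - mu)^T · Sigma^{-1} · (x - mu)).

Step 1 — centre the observation: (x - mu) = (-1, 2).

Step 2 — invert Sigma. det(Sigma) = 18·7 - (-2)² = 122.
  Sigma^{-1} = (1/det) · [[d, -b], [-b, a]] = [[0.0574, 0.0164],
 [0.0164, 0.1475]].

Step 3 — form the quadratic (x - mu)^T · Sigma^{-1} · (x - mu):
  Sigma^{-1} · (x - mu) = (-0.0246, 0.2787).
  (x - mu)^T · [Sigma^{-1} · (x - mu)] = (-1)·(-0.0246) + (2)·(0.2787) = 0.582.

Step 4 — take square root: d = √(0.582) ≈ 0.7629.

d(x, mu) = √(0.582) ≈ 0.7629


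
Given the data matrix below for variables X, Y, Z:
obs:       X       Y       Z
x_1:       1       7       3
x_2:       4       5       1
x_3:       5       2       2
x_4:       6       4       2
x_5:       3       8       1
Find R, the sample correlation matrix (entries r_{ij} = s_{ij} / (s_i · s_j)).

Step 1 — column means:
  mean(X) = (1 + 4 + 5 + 6 + 3) / 5 = 19/5 = 3.8
  mean(Y) = (7 + 5 + 2 + 4 + 8) / 5 = 26/5 = 5.2
  mean(Z) = (3 + 1 + 2 + 2 + 1) / 5 = 9/5 = 1.8

Step 2 — sample variances and covariances s[i,j] = (1/(n-1)) · Σ_k (x_{k,i} - mean_i) · (x_{k,j} - mean_j), with n-1 = 4:
  s[X,X] = ((-2.8)·(-2.8) + (0.2)·(0.2) + (1.2)·(1.2) + (2.2)·(2.2) + (-0.8)·(-0.8)) / 4 = 14.8/4 = 3.7
  s[X,Y] = ((-2.8)·(1.8) + (0.2)·(-0.2) + (1.2)·(-3.2) + (2.2)·(-1.2) + (-0.8)·(2.8)) / 4 = -13.8/4 = -3.45
  s[X,Z] = ((-2.8)·(1.2) + (0.2)·(-0.8) + (1.2)·(0.2) + (2.2)·(0.2) + (-0.8)·(-0.8)) / 4 = -2.2/4 = -0.55
  s[Y,Y] = ((1.8)·(1.8) + (-0.2)·(-0.2) + (-3.2)·(-3.2) + (-1.2)·(-1.2) + (2.8)·(2.8)) / 4 = 22.8/4 = 5.7
  s[Y,Z] = ((1.8)·(1.2) + (-0.2)·(-0.8) + (-3.2)·(0.2) + (-1.2)·(0.2) + (2.8)·(-0.8)) / 4 = -0.8/4 = -0.2
  s[Z,Z] = ((1.2)·(1.2) + (-0.8)·(-0.8) + (0.2)·(0.2) + (0.2)·(0.2) + (-0.8)·(-0.8)) / 4 = 2.8/4 = 0.7
  Sample standard deviations s_i = √(s[i,i]):
  s(X) = √(3.7) = 1.9235
  s(Y) = √(5.7) = 2.3875
  s(Z) = √(0.7) = 0.8367

Step 3 — r_{ij} = s_{ij} / (s_i · s_j):
  r[X,X] = 1 (diagonal).
  r[X,Y] = -3.45 / (1.9235 · 2.3875) = -3.45 / 4.5924 = -0.7512
  r[X,Z] = -0.55 / (1.9235 · 0.8367) = -0.55 / 1.6093 = -0.3418
  r[Y,Y] = 1 (diagonal).
  r[Y,Z] = -0.2 / (2.3875 · 0.8367) = -0.2 / 1.9975 = -0.1001
  r[Z,Z] = 1 (diagonal).

R is symmetric with unit diagonal. Assembling:

R = [[1, -0.7512, -0.3418],
 [-0.7512, 1, -0.1001],
 [-0.3418, -0.1001, 1]]


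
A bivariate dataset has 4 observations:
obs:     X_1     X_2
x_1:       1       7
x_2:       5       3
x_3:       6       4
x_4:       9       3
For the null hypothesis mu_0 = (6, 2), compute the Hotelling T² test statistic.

Step 1 — sample mean vector:
  mean(X_1) = (1 + 5 + 6 + 9) / 4 = 21/4 = 5.25
  mean(X_2) = (7 + 3 + 4 + 3) / 4 = 17/4 = 4.25
  x̄ = (5.25, 4.25),  deviation x̄ - mu_0 = (5.25, 4.25) - (6, 2) = (-0.75, 2.25).

Step 2 — sample covariance matrix, S[i,j] = (1/(n-1)) · Σ_k (x_{k,i} - mean_i) · (x_{k,j} - mean_j), divisor n-1 = 3:
  S[X_1,X_1] = ((-4.25)·(-4.25) + (-0.25)·(-0.25) + (0.75)·(0.75) + (3.75)·(3.75)) / 3 = 32.75/3 = 10.9167
  S[X_1,X_2] = ((-4.25)·(2.75) + (-0.25)·(-1.25) + (0.75)·(-0.25) + (3.75)·(-1.25)) / 3 = -16.25/3 = -5.4167
  S[X_2,X_2] = ((2.75)·(2.75) + (-1.25)·(-1.25) + (-0.25)·(-0.25) + (-1.25)·(-1.25)) / 3 = 10.75/3 = 3.5833
  S = [[10.9167, -5.4167],
 [-5.4167, 3.5833]].

Step 3 — invert S. det(S) = 10.9167·3.5833 - (-5.4167)² = 9.7778.
  S^{-1} = (1/det) · [[d, -b], [-b, a]] = [[0.3665, 0.554],
 [0.554, 1.1165]].

Step 4 — quadratic form (x̄ - mu_0)^T · S^{-1} · (x̄ - mu_0):
  S^{-1} · (x̄ - mu_0) = (0.9716, 2.0966),
  (x̄ - mu_0)^T · [...] = (-0.75)·(0.9716) + (2.25)·(2.0966) = 3.9886.

Step 5 — scale by n: T² = 4 · 3.9886 = 15.9545.

T² ≈ 15.9545
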